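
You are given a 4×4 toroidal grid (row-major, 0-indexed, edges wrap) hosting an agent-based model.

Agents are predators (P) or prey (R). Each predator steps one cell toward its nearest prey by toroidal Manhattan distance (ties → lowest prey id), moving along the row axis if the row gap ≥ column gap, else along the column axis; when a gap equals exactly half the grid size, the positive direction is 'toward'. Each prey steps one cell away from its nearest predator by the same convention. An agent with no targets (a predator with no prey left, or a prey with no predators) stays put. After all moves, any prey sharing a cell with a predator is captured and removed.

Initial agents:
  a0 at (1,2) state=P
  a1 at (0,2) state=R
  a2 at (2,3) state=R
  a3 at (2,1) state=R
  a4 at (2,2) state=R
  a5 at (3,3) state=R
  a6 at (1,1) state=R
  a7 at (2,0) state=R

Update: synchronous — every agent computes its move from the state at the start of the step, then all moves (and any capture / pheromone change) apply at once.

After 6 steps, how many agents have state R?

t=1: a0@(0,2):P a1@(3,2):R a2@(3,3):R a3@(3,1):R a4@(3,2):R a5@(2,3):R a6@(1,0):R a7@(2,3):R
t=2: a0@(3,2):P a1@(2,2):R a2@(2,3):R a3@(2,1):R a4@(2,2):R a5@(1,3):R a6@(1,3):R a7@(1,3):R
t=3: a0@(2,2):P a1@(1,2):R a2@(1,3):R a3@(1,1):R a4@(1,2):R a5@(0,3):R a6@(0,3):R a7@(0,3):R
t=4: a0@(1,2):P a1@(0,2):R a2@(0,3):R a3@(0,1):R a4@(0,2):R a5@(3,3):R a6@(3,3):R a7@(3,3):R
t=5: a0@(0,2):P a1@(3,2):R a2@(3,3):R a3@(3,1):R a4@(3,2):R a5@(2,3):R a6@(2,3):R a7@(2,3):R
t=6: a0@(3,2):P a1@(2,2):R a2@(2,3):R a3@(2,1):R a4@(2,2):R a5@(1,3):R a6@(1,3):R a7@(1,3):R

7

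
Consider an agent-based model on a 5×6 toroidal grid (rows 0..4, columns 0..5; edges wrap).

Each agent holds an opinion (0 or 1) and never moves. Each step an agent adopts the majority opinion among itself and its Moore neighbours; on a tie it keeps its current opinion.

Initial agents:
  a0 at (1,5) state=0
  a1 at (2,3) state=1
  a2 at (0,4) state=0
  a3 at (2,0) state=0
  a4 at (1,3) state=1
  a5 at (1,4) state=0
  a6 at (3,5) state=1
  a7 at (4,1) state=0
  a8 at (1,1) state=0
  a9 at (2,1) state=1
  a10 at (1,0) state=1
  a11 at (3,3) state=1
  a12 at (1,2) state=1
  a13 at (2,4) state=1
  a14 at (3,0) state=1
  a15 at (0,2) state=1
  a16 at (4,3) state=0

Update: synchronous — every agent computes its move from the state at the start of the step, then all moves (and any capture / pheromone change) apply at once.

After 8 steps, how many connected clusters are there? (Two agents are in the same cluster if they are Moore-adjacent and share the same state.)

2

t=1: a0@(1,5):0 a1@(2,3):1 a2@(0,4):0 a3@(2,0):1 a4@(1,3):1 a5@(1,4):0 a6@(3,5):1 a7@(4,1):1 a8@(1,1):1 a9@(2,1):1 a10@(1,0):0 a11@(3,3):1 a12@(1,2):1 a13@(2,4):1 a14@(3,0):1 a15@(0,2):1 a16@(4,3):0
t=2: a0@(1,5):0 a1@(2,3):1 a2@(0,4):0 a3@(2,0):1 a4@(1,3):1 a5@(1,4):0 a6@(3,5):1 a7@(4,1):1 a8@(1,1):1 a9@(2,1):1 a10@(1,0):1 a11@(3,3):1 a12@(1,2):1 a13@(2,4):1 a14@(3,0):1 a15@(0,2):1 a16@(4,3):0
t=3: (unchanged — steady state)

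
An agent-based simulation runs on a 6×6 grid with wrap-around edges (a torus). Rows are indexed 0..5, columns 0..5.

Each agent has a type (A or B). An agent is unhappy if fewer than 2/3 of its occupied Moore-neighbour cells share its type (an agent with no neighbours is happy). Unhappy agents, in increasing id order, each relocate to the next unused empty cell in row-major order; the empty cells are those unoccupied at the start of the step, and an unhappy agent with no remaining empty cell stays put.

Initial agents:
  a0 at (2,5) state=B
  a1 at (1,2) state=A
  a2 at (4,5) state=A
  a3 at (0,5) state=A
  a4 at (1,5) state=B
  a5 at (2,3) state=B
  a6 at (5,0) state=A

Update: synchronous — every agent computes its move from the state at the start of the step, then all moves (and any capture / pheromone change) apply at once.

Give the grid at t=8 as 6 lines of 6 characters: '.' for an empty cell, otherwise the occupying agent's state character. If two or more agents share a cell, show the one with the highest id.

t=1: a0@(2,5):B a1@(0,0):A a2@(4,5):A a3@(0,1):A a4@(0,2):B a5@(0,3):B a6@(5,0):A
t=2: a0@(2,5):B a1@(0,0):A a2@(4,5):A a3@(0,1):A a4@(0,4):B a5@(0,3):B a6@(5,0):A
t=3: (unchanged — steady state)

AA.BB.
......
.....B
......
.....A
A.....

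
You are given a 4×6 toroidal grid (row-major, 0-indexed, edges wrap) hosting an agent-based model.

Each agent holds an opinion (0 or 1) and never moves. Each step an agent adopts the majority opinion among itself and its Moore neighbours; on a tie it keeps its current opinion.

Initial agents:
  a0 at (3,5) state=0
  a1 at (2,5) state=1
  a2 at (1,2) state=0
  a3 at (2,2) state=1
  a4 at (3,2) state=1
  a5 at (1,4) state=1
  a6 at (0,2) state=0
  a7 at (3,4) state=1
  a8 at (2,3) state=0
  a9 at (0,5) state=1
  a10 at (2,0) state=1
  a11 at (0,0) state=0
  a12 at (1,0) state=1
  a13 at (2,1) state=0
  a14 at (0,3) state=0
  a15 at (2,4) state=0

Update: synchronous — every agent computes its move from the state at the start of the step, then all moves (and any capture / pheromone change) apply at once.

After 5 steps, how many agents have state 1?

10

t=1: a0@(3,5):1 a1@(2,5):1 a2@(1,2):0 a3@(2,2):0 a4@(3,2):0 a5@(1,4):1 a6@(0,2):0 a7@(3,4):0 a8@(2,3):1 a9@(0,5):1 a10@(2,0):1 a11@(0,0):0 a12@(1,0):1 a13@(2,1):1 a14@(0,3):0 a15@(2,4):0
t=2: a0@(3,5):1 a1@(2,5):1 a2@(1,2):0 a3@(2,2):0 a4@(3,2):0 a5@(1,4):1 a6@(0,2):0 a7@(3,4):1 a8@(2,3):0 a9@(0,5):1 a10@(2,0):1 a11@(0,0):1 a12@(1,0):1 a13@(2,1):1 a14@(0,3):0 a15@(2,4):1
t=3: (unchanged — steady state)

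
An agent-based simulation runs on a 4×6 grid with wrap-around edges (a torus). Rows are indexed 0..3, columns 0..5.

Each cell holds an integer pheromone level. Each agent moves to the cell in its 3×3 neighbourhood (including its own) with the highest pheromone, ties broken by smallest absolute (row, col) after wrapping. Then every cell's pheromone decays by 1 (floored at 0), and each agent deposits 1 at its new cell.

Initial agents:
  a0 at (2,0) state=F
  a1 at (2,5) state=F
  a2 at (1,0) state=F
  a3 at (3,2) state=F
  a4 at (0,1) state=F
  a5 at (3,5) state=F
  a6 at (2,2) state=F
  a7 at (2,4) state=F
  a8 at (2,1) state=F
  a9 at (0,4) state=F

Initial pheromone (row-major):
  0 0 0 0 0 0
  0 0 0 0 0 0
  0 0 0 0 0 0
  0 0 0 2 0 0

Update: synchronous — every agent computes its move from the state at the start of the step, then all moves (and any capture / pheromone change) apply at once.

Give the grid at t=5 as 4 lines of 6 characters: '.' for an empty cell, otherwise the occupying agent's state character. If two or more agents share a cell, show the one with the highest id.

F.....
......
......
...F..

t=1: a0@(1,0) a1@(1,0) a2@(0,0) a3@(3,3) a4@(0,0) a5@(0,0) a6@(3,3) a7@(3,3) a8@(1,0) a9@(3,3) | pheromone: 3 0 0 0 0 0 / 3 0 0 0 0 0 / 0 0 0 0 0 0 / 0 0 0 5 0 0
t=2: a0@(0,0) a1@(0,0) a2@(0,0) a3@(3,3) a4@(0,0) a5@(0,0) a6@(3,3) a7@(3,3) a8@(0,0) a9@(3,3) | pheromone: 8 0 0 0 0 0 / 2 0 0 0 0 0 / 0 0 0 0 0 0 / 0 0 0 8 0 0
t=3: a0@(0,0) a1@(0,0) a2@(0,0) a3@(3,3) a4@(0,0) a5@(0,0) a6@(3,3) a7@(3,3) a8@(0,0) a9@(3,3) | pheromone: 13 0 0 0 0 0 / 1 0 0 0 0 0 / 0 0 0 0 0 0 / 0 0 0 11 0 0
t=4: a0@(0,0) a1@(0,0) a2@(0,0) a3@(3,3) a4@(0,0) a5@(0,0) a6@(3,3) a7@(3,3) a8@(0,0) a9@(3,3) | pheromone: 18 0 0 0 0 0 / 0 0 0 0 0 0 / 0 0 0 0 0 0 / 0 0 0 14 0 0
t=5: a0@(0,0) a1@(0,0) a2@(0,0) a3@(3,3) a4@(0,0) a5@(0,0) a6@(3,3) a7@(3,3) a8@(0,0) a9@(3,3) | pheromone: 23 0 0 0 0 0 / 0 0 0 0 0 0 / 0 0 0 0 0 0 / 0 0 0 17 0 0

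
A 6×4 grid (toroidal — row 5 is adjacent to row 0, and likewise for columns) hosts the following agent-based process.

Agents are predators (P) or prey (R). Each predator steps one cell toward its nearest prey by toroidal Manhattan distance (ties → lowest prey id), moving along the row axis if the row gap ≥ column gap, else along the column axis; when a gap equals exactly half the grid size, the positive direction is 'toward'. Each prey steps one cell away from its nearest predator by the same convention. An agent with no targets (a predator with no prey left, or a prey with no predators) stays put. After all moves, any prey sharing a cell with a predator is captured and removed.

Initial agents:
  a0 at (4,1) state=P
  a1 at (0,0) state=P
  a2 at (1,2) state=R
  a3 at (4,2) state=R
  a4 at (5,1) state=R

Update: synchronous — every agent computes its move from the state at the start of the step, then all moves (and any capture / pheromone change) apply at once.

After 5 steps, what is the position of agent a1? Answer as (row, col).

(1, 0)

t=1: a0@(4,2):P a1@(5,0):P a2@(1,1):R a3@(4,3):R a4@(0,1):R
t=2: a0@(4,3):P a1@(4,0):P a2@(2,1):R a4@(1,1):R
t=3: a0@(3,3):P a1@(3,0):P a2@(1,1):R a4@(0,1):R
t=4: a0@(2,3):P a1@(2,0):P a2@(0,1):R a4@(5,1):R
t=5: a0@(1,3):P a1@(1,0):P a2@(5,1):R a4@(4,1):R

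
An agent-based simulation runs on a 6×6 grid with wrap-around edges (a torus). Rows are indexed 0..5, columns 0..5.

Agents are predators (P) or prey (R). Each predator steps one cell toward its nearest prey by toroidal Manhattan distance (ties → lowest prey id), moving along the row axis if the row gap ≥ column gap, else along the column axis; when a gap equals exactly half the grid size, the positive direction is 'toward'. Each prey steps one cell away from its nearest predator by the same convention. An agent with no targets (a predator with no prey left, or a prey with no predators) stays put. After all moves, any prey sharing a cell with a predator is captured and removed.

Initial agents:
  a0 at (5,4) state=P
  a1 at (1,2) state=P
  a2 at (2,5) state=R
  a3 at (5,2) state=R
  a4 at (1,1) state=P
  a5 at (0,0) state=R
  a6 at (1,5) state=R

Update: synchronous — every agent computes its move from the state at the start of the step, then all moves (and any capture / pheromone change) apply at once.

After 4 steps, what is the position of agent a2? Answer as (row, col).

(1, 4)

t=1: a0@(5,3):P a1@(0,2):P a2@(2,4):R a3@(5,1):R a4@(0,1):P a5@(5,0):R a6@(1,4):R
t=2: a0@(5,2):P a1@(5,2):P a2@(1,4):R a3@(4,1):R a4@(5,1):P a5@(4,0):R a6@(2,4):R
t=3: a0@(4,2):P a1@(4,2):P a2@(2,4):R a3@(3,1):R a4@(4,1):P a5@(3,0):R a6@(1,4):R
t=4: a0@(3,2):P a1@(3,2):P a2@(1,4):R a3@(2,1):R a4@(3,1):P a5@(2,0):R a6@(0,4):R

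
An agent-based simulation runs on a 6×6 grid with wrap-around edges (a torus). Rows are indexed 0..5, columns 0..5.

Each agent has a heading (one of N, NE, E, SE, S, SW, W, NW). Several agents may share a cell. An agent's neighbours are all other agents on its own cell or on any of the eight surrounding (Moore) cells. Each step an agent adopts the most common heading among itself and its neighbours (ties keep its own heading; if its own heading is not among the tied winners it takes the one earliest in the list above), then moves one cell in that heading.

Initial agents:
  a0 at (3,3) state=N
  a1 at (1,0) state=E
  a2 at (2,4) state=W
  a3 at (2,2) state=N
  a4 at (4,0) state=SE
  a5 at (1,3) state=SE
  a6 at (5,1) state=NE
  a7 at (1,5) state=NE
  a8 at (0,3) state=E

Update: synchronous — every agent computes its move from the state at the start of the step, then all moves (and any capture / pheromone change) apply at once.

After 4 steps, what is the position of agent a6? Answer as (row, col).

t=1: a0@(2,3):N a1@(1,1):E a2@(2,3):W a3@(1,2):N a4@(5,1):SE a5@(2,4):SE a6@(4,2):NE a7@(0,0):NE a8@(0,4):E
t=2: a0@(1,3):N a1@(1,2):E a2@(1,3):N a3@(0,2):N a4@(4,2):NE a5@(3,5):SE a6@(3,3):NE a7@(5,1):NE a8@(0,5):E
t=3: a0@(0,3):N a1@(0,2):N a2@(0,3):N a3@(5,2):N a4@(3,3):NE a5@(4,0):SE a6@(2,4):NE a7@(4,2):NE a8@(0,0):E
t=4: a0@(5,3):N a1@(5,2):N a2@(5,3):N a3@(4,2):N a4@(2,4):NE a5@(5,1):SE a6@(1,5):NE a7@(3,3):NE a8@(0,1):E

(1, 5)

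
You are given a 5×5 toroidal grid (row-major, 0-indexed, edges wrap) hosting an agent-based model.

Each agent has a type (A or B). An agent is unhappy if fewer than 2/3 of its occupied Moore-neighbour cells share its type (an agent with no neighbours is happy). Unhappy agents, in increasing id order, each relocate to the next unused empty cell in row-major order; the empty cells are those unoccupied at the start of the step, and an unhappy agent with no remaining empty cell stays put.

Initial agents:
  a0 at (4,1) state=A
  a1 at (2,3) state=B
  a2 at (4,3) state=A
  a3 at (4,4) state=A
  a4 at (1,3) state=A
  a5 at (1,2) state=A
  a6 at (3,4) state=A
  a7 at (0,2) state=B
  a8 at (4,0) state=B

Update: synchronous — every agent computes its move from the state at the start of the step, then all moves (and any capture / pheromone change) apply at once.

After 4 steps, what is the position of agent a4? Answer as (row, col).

t=1: a0@(0,0):A a1@(0,1):B a2@(4,3):A a3@(4,4):A a4@(0,3):A a5@(0,4):A a6@(1,0):A a7@(1,1):B a8@(1,4):B
t=2: a0@(0,2):A a1@(1,2):B a2@(4,3):A a3@(4,4):A a4@(0,3):A a5@(0,4):A a6@(1,3):A a7@(2,0):B a8@(2,1):B
t=3: a0@(0,2):A a1@(0,0):B a2@(4,3):A a3@(4,4):A a4@(0,3):A a5@(0,4):A a6@(1,3):A a7@(2,0):B a8@(2,1):B
t=4: a0@(0,2):A a1@(0,1):B a2@(4,3):A a3@(4,4):A a4@(0,3):A a5@(0,4):A a6@(1,3):A a7@(2,0):B a8@(2,1):B

(0, 3)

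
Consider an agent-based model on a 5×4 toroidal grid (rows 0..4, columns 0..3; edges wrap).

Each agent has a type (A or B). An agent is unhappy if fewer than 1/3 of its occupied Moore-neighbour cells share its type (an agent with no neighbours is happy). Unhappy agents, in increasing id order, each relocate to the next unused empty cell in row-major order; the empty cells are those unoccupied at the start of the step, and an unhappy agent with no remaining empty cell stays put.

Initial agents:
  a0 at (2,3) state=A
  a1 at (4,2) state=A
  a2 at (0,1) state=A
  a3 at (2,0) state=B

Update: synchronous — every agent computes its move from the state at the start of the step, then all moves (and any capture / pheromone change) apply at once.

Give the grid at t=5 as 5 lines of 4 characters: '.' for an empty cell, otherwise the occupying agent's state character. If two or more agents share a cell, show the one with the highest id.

AAB.
....
....
....
..A.

t=1: a0@(0,0):A a1@(4,2):A a2@(0,1):A a3@(0,2):B
t=2: a0@(0,0):A a1@(4,2):A a2@(0,1):A a3@(0,3):B
t=3: a0@(0,0):A a1@(4,2):A a2@(0,1):A a3@(0,2):B
t=4: a0@(0,0):A a1@(4,2):A a2@(0,1):A a3@(0,3):B
t=5: a0@(0,0):A a1@(4,2):A a2@(0,1):A a3@(0,2):B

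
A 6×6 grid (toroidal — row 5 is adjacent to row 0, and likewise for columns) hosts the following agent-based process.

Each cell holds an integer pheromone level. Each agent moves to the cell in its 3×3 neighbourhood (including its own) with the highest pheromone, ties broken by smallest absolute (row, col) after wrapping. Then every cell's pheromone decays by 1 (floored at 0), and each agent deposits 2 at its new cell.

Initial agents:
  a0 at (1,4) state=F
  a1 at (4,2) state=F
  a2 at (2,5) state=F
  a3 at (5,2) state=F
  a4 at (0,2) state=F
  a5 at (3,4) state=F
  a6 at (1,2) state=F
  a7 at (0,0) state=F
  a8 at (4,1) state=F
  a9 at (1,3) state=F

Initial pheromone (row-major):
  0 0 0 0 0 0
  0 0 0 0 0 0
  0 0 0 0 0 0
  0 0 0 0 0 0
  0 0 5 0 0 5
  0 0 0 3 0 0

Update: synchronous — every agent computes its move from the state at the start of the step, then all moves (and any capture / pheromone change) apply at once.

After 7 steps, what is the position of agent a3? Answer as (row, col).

t=1: a0@(0,3) a1@(4,2) a2@(1,0) a3@(4,2) a4@(5,3) a5@(4,5) a6@(0,1) a7@(0,0) a8@(4,2) a9@(0,2) | pheromone: 2 2 2 2 0 0 / 2 0 0 0 0 0 / 0 0 0 0 0 0 / 0 0 0 0 0 0 / 0 0 10 0 0 6 / 0 0 0 4 0 0
t=2: a0@(5,3) a1@(4,2) a2@(0,0) a3@(4,2) a4@(4,2) a5@(4,5) a6@(0,0) a7@(0,0) a8@(4,2) a9@(5,3) | pheromone: 7 1 1 1 0 0 / 1 0 0 0 0 0 / 0 0 0 0 0 0 / 0 0 0 0 0 0 / 0 0 17 0 0 7 / 0 0 0 7 0 0
t=3: a0@(4,2) a1@(4,2) a2@(0,0) a3@(4,2) a4@(4,2) a5@(4,5) a6@(0,0) a7@(0,0) a8@(4,2) a9@(4,2) | pheromone: 12 0 0 0 0 0 / 0 0 0 0 0 0 / 0 0 0 0 0 0 / 0 0 0 0 0 0 / 0 0 28 0 0 8 / 0 0 0 6 0 0
t=4: a0@(4,2) a1@(4,2) a2@(0,0) a3@(4,2) a4@(4,2) a5@(4,5) a6@(0,0) a7@(0,0) a8@(4,2) a9@(4,2) | pheromone: 17 0 0 0 0 0 / 0 0 0 0 0 0 / 0 0 0 0 0 0 / 0 0 0 0 0 0 / 0 0 39 0 0 9 / 0 0 0 5 0 0
t=5: a0@(4,2) a1@(4,2) a2@(0,0) a3@(4,2) a4@(4,2) a5@(4,5) a6@(0,0) a7@(0,0) a8@(4,2) a9@(4,2) | pheromone: 22 0 0 0 0 0 / 0 0 0 0 0 0 / 0 0 0 0 0 0 / 0 0 0 0 0 0 / 0 0 50 0 0 10 / 0 0 0 4 0 0
t=6: a0@(4,2) a1@(4,2) a2@(0,0) a3@(4,2) a4@(4,2) a5@(4,5) a6@(0,0) a7@(0,0) a8@(4,2) a9@(4,2) | pheromone: 27 0 0 0 0 0 / 0 0 0 0 0 0 / 0 0 0 0 0 0 / 0 0 0 0 0 0 / 0 0 61 0 0 11 / 0 0 0 3 0 0
t=7: a0@(4,2) a1@(4,2) a2@(0,0) a3@(4,2) a4@(4,2) a5@(4,5) a6@(0,0) a7@(0,0) a8@(4,2) a9@(4,2) | pheromone: 32 0 0 0 0 0 / 0 0 0 0 0 0 / 0 0 0 0 0 0 / 0 0 0 0 0 0 / 0 0 72 0 0 12 / 0 0 0 2 0 0

(4, 2)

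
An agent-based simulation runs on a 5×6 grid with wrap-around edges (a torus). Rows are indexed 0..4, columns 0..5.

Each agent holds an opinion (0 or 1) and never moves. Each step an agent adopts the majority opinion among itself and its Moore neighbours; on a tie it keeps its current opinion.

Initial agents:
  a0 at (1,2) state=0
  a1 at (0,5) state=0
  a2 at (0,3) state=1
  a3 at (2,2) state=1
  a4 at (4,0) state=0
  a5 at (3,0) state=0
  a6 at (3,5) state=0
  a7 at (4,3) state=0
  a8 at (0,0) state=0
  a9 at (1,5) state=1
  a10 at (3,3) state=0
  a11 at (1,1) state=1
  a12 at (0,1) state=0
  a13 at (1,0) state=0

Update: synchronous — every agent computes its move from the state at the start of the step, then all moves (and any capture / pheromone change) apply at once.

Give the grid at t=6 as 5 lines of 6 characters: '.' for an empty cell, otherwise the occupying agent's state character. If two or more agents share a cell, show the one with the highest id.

t=1: a0@(1,2):1 a1@(0,5):0 a2@(0,3):0 a3@(2,2):1 a4@(4,0):0 a5@(3,0):0 a6@(3,5):0 a7@(4,3):0 a8@(0,0):0 a9@(1,5):0 a10@(3,3):0 a11@(1,1):0 a12@(0,1):0 a13@(1,0):0
t=2: a0@(1,2):0 a1@(0,5):0 a2@(0,3):0 a3@(2,2):1 a4@(4,0):0 a5@(3,0):0 a6@(3,5):0 a7@(4,3):0 a8@(0,0):0 a9@(1,5):0 a10@(3,3):0 a11@(1,1):0 a12@(0,1):0 a13@(1,0):0
t=3: a0@(1,2):0 a1@(0,5):0 a2@(0,3):0 a3@(2,2):0 a4@(4,0):0 a5@(3,0):0 a6@(3,5):0 a7@(4,3):0 a8@(0,0):0 a9@(1,5):0 a10@(3,3):0 a11@(1,1):0 a12@(0,1):0 a13@(1,0):0
t=4: (unchanged — steady state)

00.0.0
000..0
..0...
0..0.0
0..0..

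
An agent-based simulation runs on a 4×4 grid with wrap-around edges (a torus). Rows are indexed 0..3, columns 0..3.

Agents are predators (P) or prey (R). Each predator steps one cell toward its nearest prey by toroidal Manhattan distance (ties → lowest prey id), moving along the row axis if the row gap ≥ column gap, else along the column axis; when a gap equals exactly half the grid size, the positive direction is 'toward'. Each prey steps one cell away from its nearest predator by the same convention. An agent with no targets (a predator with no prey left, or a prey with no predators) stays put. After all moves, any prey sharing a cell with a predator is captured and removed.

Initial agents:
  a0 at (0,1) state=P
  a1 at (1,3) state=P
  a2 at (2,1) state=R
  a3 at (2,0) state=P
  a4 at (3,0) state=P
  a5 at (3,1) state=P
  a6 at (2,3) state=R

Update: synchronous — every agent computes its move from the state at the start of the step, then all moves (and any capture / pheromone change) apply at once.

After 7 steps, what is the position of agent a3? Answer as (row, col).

t=1: a0@(1,1):P a1@(2,3):P a2@(2,2):R a3@(2,1):P a4@(2,0):P a5@(2,1):P a6@(3,3):R
t=2: a0@(2,1):P a1@(2,2):P a3@(2,2):P a4@(2,1):P a5@(2,2):P a6@(0,3):R
t=3: a0@(3,1):P a1@(3,2):P a3@(3,2):P a4@(3,1):P a5@(3,2):P a6@(3,3):R
t=4: a0@(3,2):P a1@(3,3):P a3@(3,3):P a4@(3,2):P a5@(3,3):P a6@(3,0):R
t=5: a0@(3,3):P a1@(3,0):P a3@(3,0):P a4@(3,3):P a5@(3,0):P a6@(3,1):R
t=6: a0@(3,0):P a1@(3,1):P a3@(3,1):P a4@(3,0):P a5@(3,1):P a6@(3,2):R
t=7: a0@(3,1):P a1@(3,2):P a3@(3,2):P a4@(3,1):P a5@(3,2):P a6@(3,3):R

(3, 2)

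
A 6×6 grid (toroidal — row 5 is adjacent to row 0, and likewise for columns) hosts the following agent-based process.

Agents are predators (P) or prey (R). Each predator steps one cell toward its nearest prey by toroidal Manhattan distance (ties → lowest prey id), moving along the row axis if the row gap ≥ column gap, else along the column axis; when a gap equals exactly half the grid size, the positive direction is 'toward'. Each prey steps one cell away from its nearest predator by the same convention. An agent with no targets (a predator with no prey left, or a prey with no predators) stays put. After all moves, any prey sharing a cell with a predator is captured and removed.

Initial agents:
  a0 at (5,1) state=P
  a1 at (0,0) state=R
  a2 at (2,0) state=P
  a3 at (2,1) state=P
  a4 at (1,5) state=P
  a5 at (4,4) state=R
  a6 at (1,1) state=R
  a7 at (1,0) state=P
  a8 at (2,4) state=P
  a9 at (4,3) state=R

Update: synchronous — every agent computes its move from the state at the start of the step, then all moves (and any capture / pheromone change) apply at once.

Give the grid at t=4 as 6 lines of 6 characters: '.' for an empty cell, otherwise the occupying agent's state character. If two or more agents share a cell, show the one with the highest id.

......
......
R.....
PP....
P.....
..PP..

t=1: a0@(0,1):P a1@(5,0):R a2@(1,0):P a3@(1,1):P a4@(0,5):P a5@(5,4):R a7@(0,0):P a8@(3,4):P a9@(4,4):R
t=2: a0@(5,1):P a1@(4,0):R a2@(0,0):P a3@(0,1):P a4@(5,5):P a7@(5,0):P a8@(4,4):P a9@(5,4):R
t=3: a0@(4,1):P a1@(3,0):R a2@(5,0):P a3@(5,1):P a4@(5,4):P a7@(4,0):P a8@(5,4):P a9@(5,3):R
t=4: a0@(3,1):P a1@(2,0):R a2@(4,0):P a3@(5,2):P a4@(5,3):P a7@(3,0):P a8@(5,3):P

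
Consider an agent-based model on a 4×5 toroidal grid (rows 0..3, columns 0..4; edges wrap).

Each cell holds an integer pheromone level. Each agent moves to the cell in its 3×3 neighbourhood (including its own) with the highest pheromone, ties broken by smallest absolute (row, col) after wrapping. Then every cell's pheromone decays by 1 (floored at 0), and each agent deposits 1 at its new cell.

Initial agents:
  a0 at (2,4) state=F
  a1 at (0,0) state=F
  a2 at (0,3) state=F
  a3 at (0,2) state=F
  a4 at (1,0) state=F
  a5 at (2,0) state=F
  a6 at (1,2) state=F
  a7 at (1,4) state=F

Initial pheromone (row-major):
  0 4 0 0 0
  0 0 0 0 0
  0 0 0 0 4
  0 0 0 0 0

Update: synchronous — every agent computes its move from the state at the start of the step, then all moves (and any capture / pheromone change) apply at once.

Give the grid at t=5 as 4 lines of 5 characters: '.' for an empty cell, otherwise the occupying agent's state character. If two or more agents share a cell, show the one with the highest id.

t=1: a0@(2,4) a1@(0,1) a2@(0,2) a3@(0,1) a4@(0,1) a5@(2,4) a6@(0,1) a7@(2,4) | pheromone: 0 7 1 0 0 / 0 0 0 0 0 / 0 0 0 0 6 / 0 0 0 0 0
t=2: a0@(2,4) a1@(0,1) a2@(0,1) a3@(0,1) a4@(0,1) a5@(2,4) a6@(0,1) a7@(2,4) | pheromone: 0 11 0 0 0 / 0 0 0 0 0 / 0 0 0 0 8 / 0 0 0 0 0
t=3: a0@(2,4) a1@(0,1) a2@(0,1) a3@(0,1) a4@(0,1) a5@(2,4) a6@(0,1) a7@(2,4) | pheromone: 0 15 0 0 0 / 0 0 0 0 0 / 0 0 0 0 10 / 0 0 0 0 0
t=4: a0@(2,4) a1@(0,1) a2@(0,1) a3@(0,1) a4@(0,1) a5@(2,4) a6@(0,1) a7@(2,4) | pheromone: 0 19 0 0 0 / 0 0 0 0 0 / 0 0 0 0 12 / 0 0 0 0 0
t=5: a0@(2,4) a1@(0,1) a2@(0,1) a3@(0,1) a4@(0,1) a5@(2,4) a6@(0,1) a7@(2,4) | pheromone: 0 23 0 0 0 / 0 0 0 0 0 / 0 0 0 0 14 / 0 0 0 0 0

.F...
.....
....F
.....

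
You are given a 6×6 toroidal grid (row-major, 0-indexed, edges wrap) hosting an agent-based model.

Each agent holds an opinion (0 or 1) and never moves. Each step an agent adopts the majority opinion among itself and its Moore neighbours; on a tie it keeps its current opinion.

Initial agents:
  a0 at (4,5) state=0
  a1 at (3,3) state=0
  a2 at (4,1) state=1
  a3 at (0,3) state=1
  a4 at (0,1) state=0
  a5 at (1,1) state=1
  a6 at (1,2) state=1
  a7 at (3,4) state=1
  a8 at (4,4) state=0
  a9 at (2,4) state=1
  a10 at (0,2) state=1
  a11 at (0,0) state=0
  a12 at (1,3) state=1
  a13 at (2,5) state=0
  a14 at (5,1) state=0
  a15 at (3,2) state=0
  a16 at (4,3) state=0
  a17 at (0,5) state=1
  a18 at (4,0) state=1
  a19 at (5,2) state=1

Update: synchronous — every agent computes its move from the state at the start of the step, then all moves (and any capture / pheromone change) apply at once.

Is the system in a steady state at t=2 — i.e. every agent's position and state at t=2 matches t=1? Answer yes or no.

no

t=1: a0@(4,5):0 a1@(3,3):0 a2@(4,1):1 a3@(0,3):1 a4@(0,1):1 a5@(1,1):1 a6@(1,2):1 a7@(3,4):0 a8@(4,4):0 a9@(2,4):1 a10@(0,2):1 a11@(0,0):0 a12@(1,3):1 a13@(2,5):1 a14@(5,1):1 a15@(3,2):0 a16@(4,3):0 a17@(0,5):1 a18@(4,0):1 a19@(5,2):1
t=2: a0@(4,5):0 a1@(3,3):0 a2@(4,1):1 a3@(0,3):1 a4@(0,1):1 a5@(1,1):1 a6@(1,2):1 a7@(3,4):0 a8@(4,4):0 a9@(2,4):1 a10@(0,2):1 a11@(0,0):1 a12@(1,3):1 a13@(2,5):1 a14@(5,1):1 a15@(3,2):0 a16@(4,3):0 a17@(0,5):1 a18@(4,0):1 a19@(5,2):1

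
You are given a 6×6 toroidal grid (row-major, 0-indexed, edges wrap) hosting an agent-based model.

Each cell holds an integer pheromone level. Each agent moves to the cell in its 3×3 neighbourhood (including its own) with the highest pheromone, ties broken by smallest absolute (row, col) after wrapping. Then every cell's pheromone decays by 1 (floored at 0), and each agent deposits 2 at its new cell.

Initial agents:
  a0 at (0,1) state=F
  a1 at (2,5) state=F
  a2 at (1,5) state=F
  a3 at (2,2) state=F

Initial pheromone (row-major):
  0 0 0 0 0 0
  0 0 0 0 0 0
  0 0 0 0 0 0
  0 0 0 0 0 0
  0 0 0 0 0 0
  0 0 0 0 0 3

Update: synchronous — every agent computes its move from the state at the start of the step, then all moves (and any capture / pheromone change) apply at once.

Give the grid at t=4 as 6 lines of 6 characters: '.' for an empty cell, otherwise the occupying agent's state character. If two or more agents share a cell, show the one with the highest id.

F.....
......
......
......
......
......

t=1: a0@(0,0) a1@(1,0) a2@(0,0) a3@(1,1) | pheromone: 4 0 0 0 0 0 / 2 2 0 0 0 0 / 0 0 0 0 0 0 / 0 0 0 0 0 0 / 0 0 0 0 0 0 / 0 0 0 0 0 2
t=2: a0@(0,0) a1@(0,0) a2@(0,0) a3@(0,0) | pheromone: 11 0 0 0 0 0 / 1 1 0 0 0 0 / 0 0 0 0 0 0 / 0 0 0 0 0 0 / 0 0 0 0 0 0 / 0 0 0 0 0 1
t=3: a0@(0,0) a1@(0,0) a2@(0,0) a3@(0,0) | pheromone: 18 0 0 0 0 0 / 0 0 0 0 0 0 / 0 0 0 0 0 0 / 0 0 0 0 0 0 / 0 0 0 0 0 0 / 0 0 0 0 0 0
t=4: a0@(0,0) a1@(0,0) a2@(0,0) a3@(0,0) | pheromone: 25 0 0 0 0 0 / 0 0 0 0 0 0 / 0 0 0 0 0 0 / 0 0 0 0 0 0 / 0 0 0 0 0 0 / 0 0 0 0 0 0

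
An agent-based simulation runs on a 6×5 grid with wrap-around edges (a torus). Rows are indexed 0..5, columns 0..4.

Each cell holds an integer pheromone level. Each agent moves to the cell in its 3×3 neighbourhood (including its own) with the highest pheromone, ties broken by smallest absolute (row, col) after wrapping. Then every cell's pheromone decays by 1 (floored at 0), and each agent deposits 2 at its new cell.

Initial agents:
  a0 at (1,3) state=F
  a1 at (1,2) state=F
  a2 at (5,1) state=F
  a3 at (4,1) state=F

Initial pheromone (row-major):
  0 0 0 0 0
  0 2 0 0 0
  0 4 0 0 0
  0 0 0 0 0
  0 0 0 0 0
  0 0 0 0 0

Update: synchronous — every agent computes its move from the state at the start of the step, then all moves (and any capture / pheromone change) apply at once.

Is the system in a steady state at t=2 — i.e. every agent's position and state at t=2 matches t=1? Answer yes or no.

t=1: a0@(0,2) a1@(2,1) a2@(0,0) a3@(3,0) | pheromone: 2 0 2 0 0 / 0 1 0 0 0 / 0 5 0 0 0 / 2 0 0 0 0 / 0 0 0 0 0 / 0 0 0 0 0
t=2: a0@(0,2) a1@(2,1) a2@(0,0) a3@(2,1) | pheromone: 3 0 3 0 0 / 0 0 0 0 0 / 0 8 0 0 0 / 1 0 0 0 0 / 0 0 0 0 0 / 0 0 0 0 0

no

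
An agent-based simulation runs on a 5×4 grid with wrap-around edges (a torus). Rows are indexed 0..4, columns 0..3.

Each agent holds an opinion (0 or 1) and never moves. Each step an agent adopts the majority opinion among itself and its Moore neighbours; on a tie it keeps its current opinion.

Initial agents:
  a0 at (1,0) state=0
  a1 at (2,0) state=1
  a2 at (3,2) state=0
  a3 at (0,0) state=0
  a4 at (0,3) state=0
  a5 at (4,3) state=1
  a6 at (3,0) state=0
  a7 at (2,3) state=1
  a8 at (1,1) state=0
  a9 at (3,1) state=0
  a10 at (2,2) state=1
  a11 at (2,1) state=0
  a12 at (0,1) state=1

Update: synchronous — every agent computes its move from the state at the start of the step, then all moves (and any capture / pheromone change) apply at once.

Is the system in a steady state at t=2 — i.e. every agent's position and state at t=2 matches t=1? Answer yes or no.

no

t=1: a0@(1,0):0 a1@(2,0):0 a2@(3,2):0 a3@(0,0):0 a4@(0,3):0 a5@(4,3):0 a6@(3,0):0 a7@(2,3):1 a8@(1,1):0 a9@(3,1):0 a10@(2,2):0 a11@(2,1):0 a12@(0,1):0
t=2: a0@(1,0):0 a1@(2,0):0 a2@(3,2):0 a3@(0,0):0 a4@(0,3):0 a5@(4,3):0 a6@(3,0):0 a7@(2,3):0 a8@(1,1):0 a9@(3,1):0 a10@(2,2):0 a11@(2,1):0 a12@(0,1):0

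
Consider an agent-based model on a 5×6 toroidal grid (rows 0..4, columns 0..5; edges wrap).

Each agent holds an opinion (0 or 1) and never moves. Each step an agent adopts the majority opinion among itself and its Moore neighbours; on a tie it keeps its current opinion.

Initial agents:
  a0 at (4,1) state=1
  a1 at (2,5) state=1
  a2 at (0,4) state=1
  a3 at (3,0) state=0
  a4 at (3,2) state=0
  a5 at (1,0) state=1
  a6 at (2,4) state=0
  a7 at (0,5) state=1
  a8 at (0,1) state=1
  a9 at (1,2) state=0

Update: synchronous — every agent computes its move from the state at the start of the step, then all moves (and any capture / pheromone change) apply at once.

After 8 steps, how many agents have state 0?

3

t=1: a0@(4,1):1 a1@(2,5):1 a2@(0,4):1 a3@(3,0):1 a4@(3,2):0 a5@(1,0):1 a6@(2,4):0 a7@(0,5):1 a8@(0,1):1 a9@(1,2):0
t=2: (unchanged — steady state)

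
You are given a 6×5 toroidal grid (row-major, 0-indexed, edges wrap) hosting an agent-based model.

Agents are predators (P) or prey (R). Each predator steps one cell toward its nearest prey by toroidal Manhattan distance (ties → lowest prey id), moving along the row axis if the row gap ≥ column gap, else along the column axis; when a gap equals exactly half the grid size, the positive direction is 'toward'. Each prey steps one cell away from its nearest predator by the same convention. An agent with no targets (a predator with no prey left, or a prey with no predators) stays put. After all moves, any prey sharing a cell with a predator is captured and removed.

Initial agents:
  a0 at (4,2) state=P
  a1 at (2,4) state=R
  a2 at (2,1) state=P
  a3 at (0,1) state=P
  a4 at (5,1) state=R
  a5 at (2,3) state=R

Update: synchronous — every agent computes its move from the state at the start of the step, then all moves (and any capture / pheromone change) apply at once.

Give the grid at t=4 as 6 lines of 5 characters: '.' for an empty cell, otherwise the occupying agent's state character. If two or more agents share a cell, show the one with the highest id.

..R..
.RR..
.PP..
.....
.....
.....

t=1: a0@(5,2):P a1@(2,3):R a2@(2,0):P a3@(5,1):P a4@(4,1):R a5@(2,4):R
t=2: a0@(4,2):P a1@(2,2):R a2@(2,4):P a3@(4,1):P a4@(3,1):R a5@(2,3):R
t=3: a0@(3,2):P a1@(1,2):R a2@(2,3):P a3@(3,1):P a4@(2,1):R a5@(2,2):R
t=4: a0@(2,2):P a1@(0,2):R a2@(2,2):P a3@(2,1):P a4@(1,1):R a5@(1,2):R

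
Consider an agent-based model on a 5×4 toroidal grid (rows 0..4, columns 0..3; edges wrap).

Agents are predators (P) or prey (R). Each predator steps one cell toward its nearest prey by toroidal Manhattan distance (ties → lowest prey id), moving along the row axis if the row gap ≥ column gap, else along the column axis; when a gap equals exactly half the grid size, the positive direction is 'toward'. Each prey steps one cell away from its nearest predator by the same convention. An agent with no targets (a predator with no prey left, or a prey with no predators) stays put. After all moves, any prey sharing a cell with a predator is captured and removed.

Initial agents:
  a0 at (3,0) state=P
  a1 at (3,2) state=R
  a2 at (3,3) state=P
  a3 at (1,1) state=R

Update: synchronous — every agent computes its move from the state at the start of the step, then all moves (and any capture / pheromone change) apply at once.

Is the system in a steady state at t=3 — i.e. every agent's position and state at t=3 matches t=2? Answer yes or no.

t=1: a0@(3,1):P a2@(3,2):P a3@(0,1):R
t=2: a0@(4,1):P a2@(4,2):P a3@(1,1):R
t=3: a0@(0,1):P a2@(0,2):P a3@(2,1):R

no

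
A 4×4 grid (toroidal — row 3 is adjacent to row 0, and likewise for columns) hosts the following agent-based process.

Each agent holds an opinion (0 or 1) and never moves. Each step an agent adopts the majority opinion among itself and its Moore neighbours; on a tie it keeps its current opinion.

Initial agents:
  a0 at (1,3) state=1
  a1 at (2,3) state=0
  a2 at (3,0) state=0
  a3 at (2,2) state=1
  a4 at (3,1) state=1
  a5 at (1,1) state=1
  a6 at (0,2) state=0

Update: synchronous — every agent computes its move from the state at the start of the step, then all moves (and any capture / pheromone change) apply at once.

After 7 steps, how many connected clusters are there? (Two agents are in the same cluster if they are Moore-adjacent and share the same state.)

t=1: a0@(1,3):1 a1@(2,3):0 a2@(3,0):0 a3@(2,2):1 a4@(3,1):1 a5@(1,1):1 a6@(0,2):1
t=2: (unchanged — steady state)

2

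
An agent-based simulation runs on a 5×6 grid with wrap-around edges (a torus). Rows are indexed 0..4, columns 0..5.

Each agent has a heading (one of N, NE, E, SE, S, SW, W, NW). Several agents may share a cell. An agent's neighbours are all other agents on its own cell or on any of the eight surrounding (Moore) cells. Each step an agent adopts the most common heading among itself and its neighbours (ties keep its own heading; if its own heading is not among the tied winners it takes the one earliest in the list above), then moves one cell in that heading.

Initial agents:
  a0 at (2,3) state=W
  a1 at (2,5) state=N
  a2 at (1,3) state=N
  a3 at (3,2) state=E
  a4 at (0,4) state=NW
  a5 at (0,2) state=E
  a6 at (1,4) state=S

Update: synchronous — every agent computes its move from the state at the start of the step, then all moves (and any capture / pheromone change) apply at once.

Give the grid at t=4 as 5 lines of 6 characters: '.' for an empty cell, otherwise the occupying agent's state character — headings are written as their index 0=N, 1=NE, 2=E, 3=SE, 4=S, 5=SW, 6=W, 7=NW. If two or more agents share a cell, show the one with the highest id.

......
...00.
...006
.....0
......

t=1: a0@(2,2):W a1@(1,5):N a2@(0,3):N a3@(3,3):E a4@(4,3):NW a5@(0,3):E a6@(0,4):N
t=2: a0@(2,1):W a1@(0,5):N a2@(4,3):N a3@(3,4):E a4@(3,3):N a5@(4,3):N a6@(4,4):N
t=3: a0@(2,0):W a1@(4,5):N a2@(3,3):N a3@(2,4):N a4@(2,3):N a5@(3,3):N a6@(3,4):N
t=4: a0@(2,5):W a1@(3,5):N a2@(2,3):N a3@(1,4):N a4@(1,3):N a5@(2,3):N a6@(2,4):N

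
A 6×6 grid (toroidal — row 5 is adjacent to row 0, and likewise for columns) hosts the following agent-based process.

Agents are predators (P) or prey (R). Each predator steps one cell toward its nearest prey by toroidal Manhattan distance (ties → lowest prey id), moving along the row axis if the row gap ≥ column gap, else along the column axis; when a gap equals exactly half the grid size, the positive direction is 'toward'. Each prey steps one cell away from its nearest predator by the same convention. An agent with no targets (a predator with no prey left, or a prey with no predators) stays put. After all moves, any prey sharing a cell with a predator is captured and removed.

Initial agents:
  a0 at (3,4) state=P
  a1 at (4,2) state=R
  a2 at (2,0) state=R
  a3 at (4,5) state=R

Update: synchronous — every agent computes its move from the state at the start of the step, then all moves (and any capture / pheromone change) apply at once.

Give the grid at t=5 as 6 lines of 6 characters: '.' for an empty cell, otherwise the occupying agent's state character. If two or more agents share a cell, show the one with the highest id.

......
R.....
....P.
R....R
......
......

t=1: a0@(4,4):P a1@(4,1):R a2@(2,1):R a3@(5,5):R
t=2: a0@(5,4):P a1@(4,0):R a2@(2,0):R a3@(0,5):R
t=3: a0@(0,4):P a1@(4,1):R a2@(1,0):R a3@(1,5):R
t=4: a0@(1,4):P a1@(4,0):R a2@(1,1):R a3@(2,5):R
t=5: a0@(2,4):P a1@(3,0):R a2@(1,0):R a3@(3,5):R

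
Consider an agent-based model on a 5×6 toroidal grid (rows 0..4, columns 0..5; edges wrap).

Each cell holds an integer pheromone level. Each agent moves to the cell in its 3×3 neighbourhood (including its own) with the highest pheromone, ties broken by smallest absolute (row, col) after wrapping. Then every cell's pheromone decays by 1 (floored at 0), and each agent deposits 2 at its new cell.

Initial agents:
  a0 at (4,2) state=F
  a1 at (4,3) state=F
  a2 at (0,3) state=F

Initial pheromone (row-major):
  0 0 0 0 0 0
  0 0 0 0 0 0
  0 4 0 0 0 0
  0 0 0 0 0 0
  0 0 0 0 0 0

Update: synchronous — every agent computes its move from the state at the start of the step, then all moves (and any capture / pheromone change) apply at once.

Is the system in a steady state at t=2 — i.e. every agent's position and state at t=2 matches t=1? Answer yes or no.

t=1: a0@(0,1) a1@(0,2) a2@(0,2) | pheromone: 0 2 4 0 0 0 / 0 0 0 0 0 0 / 0 3 0 0 0 0 / 0 0 0 0 0 0 / 0 0 0 0 0 0
t=2: a0@(0,2) a1@(0,2) a2@(0,2) | pheromone: 0 1 9 0 0 0 / 0 0 0 0 0 0 / 0 2 0 0 0 0 / 0 0 0 0 0 0 / 0 0 0 0 0 0

no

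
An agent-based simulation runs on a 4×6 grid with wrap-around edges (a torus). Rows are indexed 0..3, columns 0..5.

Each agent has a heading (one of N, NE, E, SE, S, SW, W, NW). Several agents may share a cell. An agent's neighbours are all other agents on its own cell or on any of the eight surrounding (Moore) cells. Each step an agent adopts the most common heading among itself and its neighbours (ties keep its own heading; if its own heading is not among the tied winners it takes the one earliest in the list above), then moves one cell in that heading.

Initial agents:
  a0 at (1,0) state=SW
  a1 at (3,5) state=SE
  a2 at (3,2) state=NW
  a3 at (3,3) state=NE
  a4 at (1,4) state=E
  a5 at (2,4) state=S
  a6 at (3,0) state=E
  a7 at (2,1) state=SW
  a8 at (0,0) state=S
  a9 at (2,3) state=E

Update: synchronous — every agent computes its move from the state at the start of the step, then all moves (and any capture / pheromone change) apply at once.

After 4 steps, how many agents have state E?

9

t=1: a0@(2,5):SW a1@(0,5):S a2@(2,1):NW a3@(2,4):NE a4@(1,5):E a5@(2,5):E a6@(3,1):E a7@(3,0):SW a8@(1,0):S a9@(2,4):E
t=2: a0@(2,0):E a1@(1,5):S a2@(1,0):NW a3@(2,5):E a4@(1,0):E a5@(2,0):E a6@(3,2):E a7@(0,5):SW a8@(2,0):S a9@(2,5):E
t=3: a0@(2,1):E a1@(1,0):E a2@(1,1):E a3@(2,0):E a4@(1,1):E a5@(2,1):E a6@(3,3):E a7@(1,4):SW a8@(2,1):E a9@(2,0):E
t=4: a0@(2,2):E a1@(1,1):E a2@(1,2):E a3@(2,1):E a4@(1,2):E a5@(2,2):E a6@(3,4):E a7@(2,3):SW a8@(2,2):E a9@(2,1):E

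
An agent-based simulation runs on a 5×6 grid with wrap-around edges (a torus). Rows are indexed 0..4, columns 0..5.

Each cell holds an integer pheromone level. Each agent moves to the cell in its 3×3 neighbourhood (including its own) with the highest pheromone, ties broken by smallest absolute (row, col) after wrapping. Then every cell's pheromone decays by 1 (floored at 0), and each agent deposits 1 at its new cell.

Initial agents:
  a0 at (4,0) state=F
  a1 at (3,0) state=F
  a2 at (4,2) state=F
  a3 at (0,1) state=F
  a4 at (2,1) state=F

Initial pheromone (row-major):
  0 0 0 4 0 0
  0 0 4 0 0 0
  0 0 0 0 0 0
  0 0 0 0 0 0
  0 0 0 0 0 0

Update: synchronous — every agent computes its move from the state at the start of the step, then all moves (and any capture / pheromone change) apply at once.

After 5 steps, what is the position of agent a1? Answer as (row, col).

(2, 0)

t=1: a0@(0,0) a1@(2,0) a2@(0,3) a3@(1,2) a4@(1,2) | pheromone: 1 0 0 4 0 0 / 0 0 5 0 0 0 / 1 0 0 0 0 0 / 0 0 0 0 0 0 / 0 0 0 0 0 0
t=2: a0@(0,0) a1@(2,0) a2@(1,2) a3@(1,2) a4@(1,2) | pheromone: 1 0 0 3 0 0 / 0 0 7 0 0 0 / 1 0 0 0 0 0 / 0 0 0 0 0 0 / 0 0 0 0 0 0
t=3: a0@(0,0) a1@(2,0) a2@(1,2) a3@(1,2) a4@(1,2) | pheromone: 1 0 0 2 0 0 / 0 0 9 0 0 0 / 1 0 0 0 0 0 / 0 0 0 0 0 0 / 0 0 0 0 0 0
t=4: a0@(0,0) a1@(2,0) a2@(1,2) a3@(1,2) a4@(1,2) | pheromone: 1 0 0 1 0 0 / 0 0 11 0 0 0 / 1 0 0 0 0 0 / 0 0 0 0 0 0 / 0 0 0 0 0 0
t=5: a0@(0,0) a1@(2,0) a2@(1,2) a3@(1,2) a4@(1,2) | pheromone: 1 0 0 0 0 0 / 0 0 13 0 0 0 / 1 0 0 0 0 0 / 0 0 0 0 0 0 / 0 0 0 0 0 0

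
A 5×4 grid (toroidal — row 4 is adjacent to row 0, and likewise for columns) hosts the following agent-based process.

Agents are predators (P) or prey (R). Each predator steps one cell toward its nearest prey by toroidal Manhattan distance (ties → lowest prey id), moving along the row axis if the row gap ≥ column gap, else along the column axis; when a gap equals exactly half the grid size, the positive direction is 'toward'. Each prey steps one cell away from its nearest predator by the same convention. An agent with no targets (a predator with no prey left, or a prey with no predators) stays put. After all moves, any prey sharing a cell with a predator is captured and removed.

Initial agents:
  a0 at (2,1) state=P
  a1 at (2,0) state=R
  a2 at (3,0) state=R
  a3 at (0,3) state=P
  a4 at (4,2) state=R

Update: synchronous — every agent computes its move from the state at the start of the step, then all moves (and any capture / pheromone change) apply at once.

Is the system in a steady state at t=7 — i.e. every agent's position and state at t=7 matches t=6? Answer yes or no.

t=1: a0@(2,0):P a1@(2,3):R a2@(4,0):R a3@(4,3):P a4@(3,2):R
t=2: a0@(2,3):P a1@(2,2):R a2@(4,1):R a3@(4,0):P a4@(2,2):R
t=3: a0@(2,2):P a1@(2,1):R a2@(4,2):R a3@(4,1):P a4@(2,1):R
t=4: a0@(2,1):P a1@(2,0):R a2@(4,3):R a3@(4,2):P a4@(2,0):R
t=5: a0@(2,0):P a1@(2,3):R a2@(4,0):R a3@(4,3):P a4@(2,3):R
t=6: a0@(2,3):P a1@(2,2):R a2@(4,1):R a3@(4,0):P a4@(2,2):R
t=7: a0@(2,2):P a1@(2,1):R a2@(4,2):R a3@(4,1):P a4@(2,1):R

no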